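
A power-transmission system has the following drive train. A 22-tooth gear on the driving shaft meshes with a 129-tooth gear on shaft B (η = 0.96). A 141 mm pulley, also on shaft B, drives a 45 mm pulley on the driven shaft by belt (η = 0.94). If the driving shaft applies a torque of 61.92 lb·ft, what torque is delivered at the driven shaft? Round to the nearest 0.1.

Gear mesh: ratio = 129/22 = 5.8636; torque at shaft B = 61.92 × 5.8636 × 0.96 = 348.55 lb·ft.
Belt: ratio = 45/141 = 0.31915; torque at the driven shaft = 348.55 × 0.31915 × 0.94 = 104.57 lb·ft.

104.6 lb·ft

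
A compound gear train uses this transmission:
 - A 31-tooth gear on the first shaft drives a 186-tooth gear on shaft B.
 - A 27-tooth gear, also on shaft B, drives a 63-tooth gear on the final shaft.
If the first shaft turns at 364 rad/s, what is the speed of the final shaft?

26 rad/s

gear mesh 186/31 = 6 → 364/6 = 60.667 rad/s
gear mesh 63/27 = 2.3333 → 60.667/2.3333 = 26 rad/s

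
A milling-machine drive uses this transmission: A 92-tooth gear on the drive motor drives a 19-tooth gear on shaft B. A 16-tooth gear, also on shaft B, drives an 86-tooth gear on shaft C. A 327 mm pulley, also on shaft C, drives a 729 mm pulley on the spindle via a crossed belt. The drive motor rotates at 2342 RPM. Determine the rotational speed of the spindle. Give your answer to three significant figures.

gear mesh 19/92 = 0.20652 → 2342/0.20652 = 11340 RPM
gear mesh 86/16 = 5.375 → 11340/5.375 = 2109.8 RPM
belt 729/327 = 2.2294 → 2109.8/2.2294 = 946.37 RPM

946 RPM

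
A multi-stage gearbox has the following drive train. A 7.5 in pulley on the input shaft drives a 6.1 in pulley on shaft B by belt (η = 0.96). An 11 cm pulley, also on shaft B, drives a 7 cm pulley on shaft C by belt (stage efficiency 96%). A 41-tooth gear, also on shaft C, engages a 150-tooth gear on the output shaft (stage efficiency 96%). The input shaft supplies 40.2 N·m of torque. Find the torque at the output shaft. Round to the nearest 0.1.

67.3 N·m

After the belt (6.1/7.5): 40.2 × 0.81333 × 0.96 = 31.388 N·m
After the belt (7/11): 31.388 × 0.63636 × 0.96 = 19.175 N·m
After the gear mesh (150/41): 19.175 × 3.6585 × 0.96 = 67.347 N·m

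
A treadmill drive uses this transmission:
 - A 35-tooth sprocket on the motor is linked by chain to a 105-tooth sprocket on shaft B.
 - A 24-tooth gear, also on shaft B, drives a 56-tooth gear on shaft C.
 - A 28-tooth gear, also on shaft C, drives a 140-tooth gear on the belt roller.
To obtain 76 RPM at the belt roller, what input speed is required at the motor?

2660 RPM

Overall ratio R = 3 × 2.3333 × 5 = 35.
Required input speed = output speed × R = 76 × 35 = 2660 RPM.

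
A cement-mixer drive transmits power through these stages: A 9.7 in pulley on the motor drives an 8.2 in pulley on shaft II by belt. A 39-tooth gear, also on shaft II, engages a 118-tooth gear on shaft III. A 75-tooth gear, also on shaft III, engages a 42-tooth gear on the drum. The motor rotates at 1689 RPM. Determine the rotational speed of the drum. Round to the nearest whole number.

belt 8.2/9.7 = 0.84536 → 1689/0.84536 = 1998 RPM
gear mesh 118/39 = 3.0256 → 1998/3.0256 = 660.34 RPM
gear mesh 42/75 = 0.56 → 660.34/0.56 = 1179.2 RPM

1179 RPM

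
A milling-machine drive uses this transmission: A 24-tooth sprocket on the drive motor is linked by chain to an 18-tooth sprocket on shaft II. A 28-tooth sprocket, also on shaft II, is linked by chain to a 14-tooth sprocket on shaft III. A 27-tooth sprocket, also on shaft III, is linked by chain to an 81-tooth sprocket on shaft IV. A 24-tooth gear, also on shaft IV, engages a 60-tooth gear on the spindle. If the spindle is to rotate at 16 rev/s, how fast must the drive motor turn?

Overall ratio R = 0.75 × 0.5 × 3 × 2.5 = 2.8125.
Required input speed = output speed × R = 16 × 2.8125 = 45 rev/s.

45 rev/s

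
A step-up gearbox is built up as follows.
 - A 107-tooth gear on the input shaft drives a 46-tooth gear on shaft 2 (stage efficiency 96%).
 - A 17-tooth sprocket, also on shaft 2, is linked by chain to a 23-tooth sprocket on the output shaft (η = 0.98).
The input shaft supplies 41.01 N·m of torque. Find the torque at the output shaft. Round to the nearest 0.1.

After the gear mesh (46/107): 41.01 × 0.42991 × 0.96 = 16.925 N·m
After the chain (23/17): 16.925 × 1.3529 × 0.98 = 22.441 N·m

22.4 N·m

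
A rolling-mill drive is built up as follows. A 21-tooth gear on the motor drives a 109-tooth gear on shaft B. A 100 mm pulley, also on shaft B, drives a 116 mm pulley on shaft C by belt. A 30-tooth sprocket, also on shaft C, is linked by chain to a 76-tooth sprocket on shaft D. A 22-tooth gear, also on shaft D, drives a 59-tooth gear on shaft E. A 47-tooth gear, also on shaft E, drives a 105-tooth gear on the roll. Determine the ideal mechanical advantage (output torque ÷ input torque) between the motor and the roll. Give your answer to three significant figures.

Each stage contributes driven/driver: gear mesh 109/21 = 5.1905, belt 116/100 = 1.16, chain 76/30 = 2.5333, gear mesh 59/22 = 2.6818, gear mesh 105/47 = 2.234.
Overall: 5.1905 × 1.16 × 2.5333 × 2.6818 × 2.234 = 91.386.

91.4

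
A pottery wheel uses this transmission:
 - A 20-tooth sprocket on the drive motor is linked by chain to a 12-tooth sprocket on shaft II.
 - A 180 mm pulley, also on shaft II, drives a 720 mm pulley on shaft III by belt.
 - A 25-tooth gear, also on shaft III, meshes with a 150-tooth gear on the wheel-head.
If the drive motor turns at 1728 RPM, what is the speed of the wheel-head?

120 RPM

chain 12/20 = 0.6 → 1728/0.6 = 2880 RPM
belt 720/180 = 4 → 2880/4 = 720 RPM
gear mesh 150/25 = 6 → 720/6 = 120 RPM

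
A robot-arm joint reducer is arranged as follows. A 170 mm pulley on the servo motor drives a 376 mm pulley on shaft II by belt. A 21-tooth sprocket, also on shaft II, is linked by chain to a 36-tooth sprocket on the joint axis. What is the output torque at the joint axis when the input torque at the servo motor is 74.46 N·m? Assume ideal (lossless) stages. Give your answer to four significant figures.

After the belt (376/170): 74.46 × 2.2118 = 164.69 N·m
After the chain (36/21): 164.69 × 1.7143 = 282.32 N·m

282.3 N·m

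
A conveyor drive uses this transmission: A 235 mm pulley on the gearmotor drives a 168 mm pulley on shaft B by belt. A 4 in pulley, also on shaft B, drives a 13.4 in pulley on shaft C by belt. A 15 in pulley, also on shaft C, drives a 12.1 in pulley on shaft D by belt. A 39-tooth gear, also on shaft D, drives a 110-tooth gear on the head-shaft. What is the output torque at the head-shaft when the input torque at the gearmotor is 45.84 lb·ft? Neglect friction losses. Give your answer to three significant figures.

250 lb·ft

Belt: ratio = 168/235 = 0.71489; torque at shaft B = 45.84 × 0.71489 = 32.771 lb·ft.
Belt: ratio = 13.4/4 = 3.35; torque at shaft C = 32.771 × 3.35 = 109.78 lb·ft.
Belt: ratio = 12.1/15 = 0.80667; torque at shaft D = 109.78 × 0.80667 = 88.557 lb·ft.
Gear mesh: ratio = 110/39 = 2.8205; torque at the head-shaft = 88.557 × 2.8205 = 249.78 lb·ft.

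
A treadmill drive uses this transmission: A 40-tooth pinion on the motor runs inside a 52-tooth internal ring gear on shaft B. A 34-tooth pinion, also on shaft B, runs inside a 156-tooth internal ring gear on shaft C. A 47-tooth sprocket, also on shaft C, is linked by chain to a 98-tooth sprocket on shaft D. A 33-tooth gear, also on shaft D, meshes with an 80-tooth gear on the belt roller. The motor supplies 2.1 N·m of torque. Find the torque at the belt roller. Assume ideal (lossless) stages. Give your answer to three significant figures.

Internal gear: ratio = 52/40 = 1.3; torque at shaft B = 2.1 × 1.3 = 2.73 N·m.
Internal gear: ratio = 156/34 = 4.5882; torque at shaft C = 2.73 × 4.5882 = 12.526 N·m.
Chain: ratio = 98/47 = 2.0851; torque at shaft D = 12.526 × 2.0851 = 26.118 N·m.
Gear mesh: ratio = 80/33 = 2.4242; torque at the belt roller = 26.118 × 2.4242 = 63.316 N·m.

63.3 N·m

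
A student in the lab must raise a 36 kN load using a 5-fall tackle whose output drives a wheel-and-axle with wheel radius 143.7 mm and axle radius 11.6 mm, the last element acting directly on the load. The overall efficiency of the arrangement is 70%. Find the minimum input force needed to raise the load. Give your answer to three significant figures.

0.830 kN

Block-and-tackle MA = number of supporting rope parts = 5.
Wheel-and-axle MA = R/r = 143.7/11.6 = 12.388.
Combined ideal MA = 5 × 12.388 = 61.94.
Actual MA = 61.94 × 0.70 = 43.358.
Effort = load / actual MA = 36 / 43.358 = 0.8303 kN.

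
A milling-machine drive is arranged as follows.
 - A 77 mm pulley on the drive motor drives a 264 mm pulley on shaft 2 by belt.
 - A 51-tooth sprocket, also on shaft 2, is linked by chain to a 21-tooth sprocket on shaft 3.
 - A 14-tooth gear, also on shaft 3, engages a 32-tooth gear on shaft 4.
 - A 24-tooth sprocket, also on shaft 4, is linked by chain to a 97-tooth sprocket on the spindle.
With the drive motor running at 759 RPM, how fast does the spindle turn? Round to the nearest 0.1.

58.2 RPM

belt 264/77 = 3.4286 → 759/3.4286 = 221.38 RPM
chain 21/51 = 0.41176 → 221.38/0.41176 = 537.62 RPM
gear mesh 32/14 = 2.2857 → 537.62/2.2857 = 235.21 RPM
chain 97/24 = 4.0417 → 235.21/4.0417 = 58.197 RPM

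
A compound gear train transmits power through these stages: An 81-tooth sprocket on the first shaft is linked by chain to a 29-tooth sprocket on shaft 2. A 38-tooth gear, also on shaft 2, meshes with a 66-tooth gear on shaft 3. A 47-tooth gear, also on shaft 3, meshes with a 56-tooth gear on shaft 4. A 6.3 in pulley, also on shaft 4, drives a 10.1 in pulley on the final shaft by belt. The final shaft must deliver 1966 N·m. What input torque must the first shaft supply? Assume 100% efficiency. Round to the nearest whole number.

Overall ratio R = 0.35802 × 1.7368 × 1.1915 × 1.6032 = 1.1878.
Input torque = output torque / R = 1966 / 1.1878 = 1655.2 N·m.

1655 N·m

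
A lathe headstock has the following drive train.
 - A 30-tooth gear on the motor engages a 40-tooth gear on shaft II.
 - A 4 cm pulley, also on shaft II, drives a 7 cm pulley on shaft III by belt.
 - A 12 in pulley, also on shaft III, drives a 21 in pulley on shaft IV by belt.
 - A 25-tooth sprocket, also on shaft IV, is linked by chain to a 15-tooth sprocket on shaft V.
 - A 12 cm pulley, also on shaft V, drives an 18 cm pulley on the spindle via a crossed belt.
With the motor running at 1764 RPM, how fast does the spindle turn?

the motor → shaft II (gear mesh, 40/30): 1764 ÷ 1.3333 = 1323 RPM
shaft II → shaft III (belt, 7/4): 1323 ÷ 1.75 = 756 RPM
shaft III → shaft IV (belt, 21/12): 756 ÷ 1.75 = 432 RPM
shaft IV → shaft V (chain, 15/25): 432 ÷ 0.6 = 720 RPM
shaft V → the spindle (belt, 18/12): 720 ÷ 1.5 = 480 RPM

480 RPM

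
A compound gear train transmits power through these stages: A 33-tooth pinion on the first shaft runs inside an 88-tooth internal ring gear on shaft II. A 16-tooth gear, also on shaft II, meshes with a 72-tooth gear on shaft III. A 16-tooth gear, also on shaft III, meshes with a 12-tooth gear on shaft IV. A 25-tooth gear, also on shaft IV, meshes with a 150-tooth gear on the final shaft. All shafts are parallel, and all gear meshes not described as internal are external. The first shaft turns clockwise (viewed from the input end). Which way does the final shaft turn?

the first shaft → shaft II: internal mesh, same direction → CW.
shaft II → shaft III: external mesh, 1 reversal → CCW.
shaft III → shaft IV: external mesh, 1 reversal → CW.
shaft IV → the final shaft: external mesh, 1 reversal → CCW.
3 reversals in total — an odd number — so the final shaft turns opposite to the first shaft.

counterclockwise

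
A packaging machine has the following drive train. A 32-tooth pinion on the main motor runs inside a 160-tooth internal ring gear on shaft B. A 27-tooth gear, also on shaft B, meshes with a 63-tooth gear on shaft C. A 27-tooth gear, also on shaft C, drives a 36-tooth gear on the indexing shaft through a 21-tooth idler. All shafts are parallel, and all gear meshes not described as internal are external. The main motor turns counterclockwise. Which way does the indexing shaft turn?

the main motor → shaft B: internal mesh, same direction → CCW.
shaft B → shaft C: external mesh, 1 reversal → CW.
shaft C → the indexing shaft: driver → idler → driven is 2 external meshes, 2 reversals → CW.
3 reversals in total — an odd number — so the indexing shaft turns opposite to the main motor.

clockwise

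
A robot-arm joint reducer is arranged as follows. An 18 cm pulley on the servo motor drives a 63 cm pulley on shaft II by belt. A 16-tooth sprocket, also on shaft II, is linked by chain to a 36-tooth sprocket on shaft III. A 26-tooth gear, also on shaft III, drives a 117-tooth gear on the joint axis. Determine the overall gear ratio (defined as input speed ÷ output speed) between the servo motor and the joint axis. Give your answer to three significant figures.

Each stage contributes driven/driver: belt 63/18 = 3.5, chain 36/16 = 2.25, gear mesh 117/26 = 4.5.
Overall: 3.5 × 2.25 × 4.5 = 35.438.

35.4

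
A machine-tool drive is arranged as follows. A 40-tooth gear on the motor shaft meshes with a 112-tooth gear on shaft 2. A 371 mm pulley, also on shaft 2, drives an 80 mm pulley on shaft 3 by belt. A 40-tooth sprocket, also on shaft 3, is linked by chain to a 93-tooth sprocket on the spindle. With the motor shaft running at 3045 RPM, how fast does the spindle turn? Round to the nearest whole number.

2169 RPM

gear mesh 112/40 = 2.8 → 3045/2.8 = 1087.5 RPM
belt 80/371 = 0.21563 → 1087.5/0.21563 = 5043.3 RPM
chain 93/40 = 2.325 → 5043.3/2.325 = 2169.2 RPM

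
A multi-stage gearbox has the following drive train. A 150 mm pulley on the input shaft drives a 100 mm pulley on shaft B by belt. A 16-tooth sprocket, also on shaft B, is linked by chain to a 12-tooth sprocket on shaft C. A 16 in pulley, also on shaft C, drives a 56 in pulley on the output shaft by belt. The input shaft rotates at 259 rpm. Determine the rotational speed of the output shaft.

the input shaft → shaft B (belt, 100/150): 259 ÷ 0.66667 = 388.5 rpm
shaft B → shaft C (chain, 12/16): 388.5 ÷ 0.75 = 518 rpm
shaft C → the output shaft (belt, 56/16): 518 ÷ 3.5 = 148 rpm

148 rpm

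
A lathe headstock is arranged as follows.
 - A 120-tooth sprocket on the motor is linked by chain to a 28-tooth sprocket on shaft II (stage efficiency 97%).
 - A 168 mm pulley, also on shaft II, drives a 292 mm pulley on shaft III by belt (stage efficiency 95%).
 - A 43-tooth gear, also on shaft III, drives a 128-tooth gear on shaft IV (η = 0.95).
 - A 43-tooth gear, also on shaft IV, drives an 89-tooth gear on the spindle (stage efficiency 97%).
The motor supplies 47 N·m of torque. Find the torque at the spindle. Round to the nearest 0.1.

Chain: ratio = 28/120 = 0.23333; torque at shaft II = 47 × 0.23333 × 0.97 = 10.638 N·m.
Belt: ratio = 292/168 = 1.7381; torque at shaft III = 10.638 × 1.7381 × 0.95 = 17.565 N·m.
Gear mesh: ratio = 128/43 = 2.9767; torque at shaft IV = 17.565 × 2.9767 × 0.95 = 49.672 N·m.
Gear mesh: ratio = 89/43 = 2.0698; torque at the spindle = 49.672 × 2.0698 × 0.97 = 99.725 N·m.

99.7 N·m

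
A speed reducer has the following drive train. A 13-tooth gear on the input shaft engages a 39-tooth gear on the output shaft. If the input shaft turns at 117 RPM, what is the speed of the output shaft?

gear mesh 39/13 = 3 → 117/3 = 39 RPM

39 RPM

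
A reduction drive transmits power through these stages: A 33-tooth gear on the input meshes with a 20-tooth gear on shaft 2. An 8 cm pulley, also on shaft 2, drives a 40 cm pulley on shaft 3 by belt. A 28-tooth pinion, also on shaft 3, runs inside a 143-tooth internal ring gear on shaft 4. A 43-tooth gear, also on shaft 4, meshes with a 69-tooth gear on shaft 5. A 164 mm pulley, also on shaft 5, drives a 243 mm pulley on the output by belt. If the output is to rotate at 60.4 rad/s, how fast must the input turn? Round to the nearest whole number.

Overall ratio R = 0.60606 × 5 × 5.1071 × 1.6047 × 1.4817 = 36.797.
Required input speed = output speed × R = 60.4 × 36.797 = 2222.5 rad/s.

2223 rad/s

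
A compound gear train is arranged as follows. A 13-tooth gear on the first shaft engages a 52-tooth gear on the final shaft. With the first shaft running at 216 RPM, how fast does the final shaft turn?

54 RPM

the first shaft → the final shaft (gear mesh, 52/13): 216 ÷ 4 = 54 RPM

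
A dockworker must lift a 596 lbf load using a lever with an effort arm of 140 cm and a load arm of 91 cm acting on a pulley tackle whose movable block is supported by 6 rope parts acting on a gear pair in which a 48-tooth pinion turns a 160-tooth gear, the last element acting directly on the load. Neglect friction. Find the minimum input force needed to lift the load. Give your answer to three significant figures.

19.4 lbf

Lever MA = effort arm / load arm = 140/91 = 1.5385.
Block-and-tackle MA = number of supporting rope parts = 6.
Gear pair MA = 160/48 = 3.3333.
Combined ideal MA = 1.5385 × 6 × 3.3333 = 30.769.
Effort = load / MA = 596 / 30.769 = 19.37 lbf.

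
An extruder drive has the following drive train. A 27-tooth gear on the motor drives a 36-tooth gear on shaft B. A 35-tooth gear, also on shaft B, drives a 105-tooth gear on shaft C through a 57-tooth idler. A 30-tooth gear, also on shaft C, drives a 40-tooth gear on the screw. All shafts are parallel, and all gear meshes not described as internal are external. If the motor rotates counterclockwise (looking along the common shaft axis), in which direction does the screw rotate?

counterclockwise

the motor → shaft B: external mesh, 1 reversal → CW.
shaft B → shaft C: driver → idler → driven is 2 external meshes, 2 reversals → CW.
shaft C → the screw: external mesh, 1 reversal → CCW.
4 reversals in total — an even number — so the screw turns the same way as the motor.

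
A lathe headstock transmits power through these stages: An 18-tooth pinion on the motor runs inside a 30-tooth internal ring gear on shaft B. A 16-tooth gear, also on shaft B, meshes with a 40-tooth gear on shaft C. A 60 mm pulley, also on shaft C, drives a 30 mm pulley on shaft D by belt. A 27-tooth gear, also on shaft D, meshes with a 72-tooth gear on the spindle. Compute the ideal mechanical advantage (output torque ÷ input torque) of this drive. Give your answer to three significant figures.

Each stage contributes driven/driver: internal gear 30/18 = 1.6667, gear mesh 40/16 = 2.5, belt 30/60 = 0.5, gear mesh 72/27 = 2.6667.
Overall: 1.6667 × 2.5 × 0.5 × 2.6667 = 5.5556.

5.56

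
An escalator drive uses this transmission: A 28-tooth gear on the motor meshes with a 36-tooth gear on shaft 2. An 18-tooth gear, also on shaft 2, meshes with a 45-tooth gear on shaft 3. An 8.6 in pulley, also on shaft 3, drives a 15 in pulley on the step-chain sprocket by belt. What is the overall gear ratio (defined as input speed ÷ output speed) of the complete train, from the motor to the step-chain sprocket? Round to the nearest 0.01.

Each stage contributes driven/driver: gear mesh 36/28 = 1.2857, gear mesh 45/18 = 2.5, belt 15/8.6 = 1.7442.
Overall: 1.2857 × 2.5 × 1.7442 = 5.6063.

5.61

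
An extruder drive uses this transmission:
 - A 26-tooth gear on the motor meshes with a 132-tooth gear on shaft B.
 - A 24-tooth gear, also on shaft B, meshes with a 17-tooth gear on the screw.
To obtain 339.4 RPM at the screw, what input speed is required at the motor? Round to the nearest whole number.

1221 RPM

Overall ratio R = 5.0769 × 0.70833 = 3.5962.
Required input speed = output speed × R = 339.4 × 3.5962 = 1220.5 RPM.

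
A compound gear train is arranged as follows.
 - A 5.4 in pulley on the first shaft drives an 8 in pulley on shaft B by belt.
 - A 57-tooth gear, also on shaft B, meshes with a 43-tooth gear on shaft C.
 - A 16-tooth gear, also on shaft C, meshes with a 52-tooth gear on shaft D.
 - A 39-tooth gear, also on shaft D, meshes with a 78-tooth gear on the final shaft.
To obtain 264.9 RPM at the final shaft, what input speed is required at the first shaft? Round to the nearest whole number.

1924 RPM

Overall ratio R = 1.4815 × 0.75439 × 3.25 × 2 = 7.2645.
Required input speed = output speed × R = 264.9 × 7.2645 = 1924.4 RPM.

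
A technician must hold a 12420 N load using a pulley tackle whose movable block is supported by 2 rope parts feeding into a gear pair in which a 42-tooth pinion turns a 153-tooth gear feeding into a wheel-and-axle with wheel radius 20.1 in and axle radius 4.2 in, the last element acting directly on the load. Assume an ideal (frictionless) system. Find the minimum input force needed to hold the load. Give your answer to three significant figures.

356 N

Block-and-tackle MA = number of supporting rope parts = 2.
Gear pair MA = 153/42 = 3.6429.
Wheel-and-axle MA = R/r = 20.1/4.2 = 4.7857.
Combined ideal MA = 2 × 3.6429 × 4.7857 = 34.867.
Effort = load / MA = 12420 / 34.867 = 356.21 N.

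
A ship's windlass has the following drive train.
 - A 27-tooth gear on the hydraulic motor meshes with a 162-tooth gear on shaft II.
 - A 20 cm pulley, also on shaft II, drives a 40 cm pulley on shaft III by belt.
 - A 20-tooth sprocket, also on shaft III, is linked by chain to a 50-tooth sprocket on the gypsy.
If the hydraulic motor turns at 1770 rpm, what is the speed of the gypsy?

59 rpm

gear mesh 162/27 = 6 → 1770/6 = 295 rpm
belt 40/20 = 2 → 295/2 = 147.5 rpm
chain 50/20 = 2.5 → 147.5/2.5 = 59 rpm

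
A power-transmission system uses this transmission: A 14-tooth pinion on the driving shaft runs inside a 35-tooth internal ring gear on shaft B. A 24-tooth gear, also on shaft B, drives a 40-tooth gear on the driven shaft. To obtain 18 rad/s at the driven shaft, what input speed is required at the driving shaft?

Overall ratio R = 2.5 × 1.6667 = 4.1667.
Required input speed = output speed × R = 18 × 4.1667 = 75 rad/s.

75 rad/s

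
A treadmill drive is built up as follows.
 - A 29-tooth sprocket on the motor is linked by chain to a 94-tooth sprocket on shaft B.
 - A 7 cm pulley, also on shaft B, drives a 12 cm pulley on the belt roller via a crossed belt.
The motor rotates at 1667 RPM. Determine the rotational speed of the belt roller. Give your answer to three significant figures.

300 RPM

Chain: ratio = 94/29 = 3.2414, so shaft B turns at 1667 / 3.2414 = 514.29 RPM.
Belt: ratio = 12/7 = 1.7143, so the belt roller turns at 514.29 / 1.7143 = 300 RPM.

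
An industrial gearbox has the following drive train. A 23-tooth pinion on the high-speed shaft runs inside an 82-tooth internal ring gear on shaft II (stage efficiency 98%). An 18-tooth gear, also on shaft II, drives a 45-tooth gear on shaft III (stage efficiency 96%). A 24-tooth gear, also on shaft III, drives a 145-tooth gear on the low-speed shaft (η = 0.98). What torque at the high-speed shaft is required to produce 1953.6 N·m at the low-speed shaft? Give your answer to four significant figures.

Overall ratio R = 3.5652 × 2.5 × 6.0417 = 53.85; overall efficiency η = 0.98 × 0.96 × 0.98 = 0.9220.
Input torque = output torque / (R × η) = 1953.6 / (53.85 × 0.9220) = 39.349 N·m.

39.35 N·m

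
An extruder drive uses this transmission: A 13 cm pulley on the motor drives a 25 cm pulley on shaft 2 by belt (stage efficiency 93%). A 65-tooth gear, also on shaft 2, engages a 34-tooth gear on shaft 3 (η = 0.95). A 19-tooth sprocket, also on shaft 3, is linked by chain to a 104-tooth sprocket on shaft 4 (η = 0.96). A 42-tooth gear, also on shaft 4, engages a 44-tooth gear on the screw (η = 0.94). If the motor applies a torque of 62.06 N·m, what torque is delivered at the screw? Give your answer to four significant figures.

belt 25/13 = 1.9231 → τ = 62.06·1.9231·0.93 = 110.99 N·m
gear mesh 34/65 = 0.52308 → τ = 110.99·0.52308·0.95 = 55.154 N·m
chain 104/19 = 5.4737 → τ = 55.154·5.4737·0.96 = 289.82 N·m
gear mesh 44/42 = 1.0476 → τ = 289.82·1.0476·0.94 = 285.41 N·m

285.4 N·m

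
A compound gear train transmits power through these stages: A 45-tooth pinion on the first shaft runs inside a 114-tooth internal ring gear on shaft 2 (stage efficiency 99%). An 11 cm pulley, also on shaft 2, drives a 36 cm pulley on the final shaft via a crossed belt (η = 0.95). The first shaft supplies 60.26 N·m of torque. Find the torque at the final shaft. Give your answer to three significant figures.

470 N·m

internal gear 114/45 = 2.5333 → τ = 60.26·2.5333·0.99 = 151.13 N·m
belt 36/11 = 3.2727 → τ = 151.13·3.2727·0.95 = 469.88 N·m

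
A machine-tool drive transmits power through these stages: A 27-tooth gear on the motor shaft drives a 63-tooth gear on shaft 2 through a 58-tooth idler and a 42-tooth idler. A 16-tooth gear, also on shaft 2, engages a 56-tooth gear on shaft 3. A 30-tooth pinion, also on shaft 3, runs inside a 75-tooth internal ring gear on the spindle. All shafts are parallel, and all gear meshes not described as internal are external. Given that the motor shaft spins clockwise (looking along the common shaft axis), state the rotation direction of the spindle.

clockwise

the motor shaft → shaft 2: driver → idler → idler → driven is 3 external meshes, 3 reversals → CCW.
shaft 2 → shaft 3: external mesh, 1 reversal → CW.
shaft 3 → the spindle: internal mesh, same direction → CW.
4 reversals in total — an even number — so the spindle turns the same way as the motor shaft.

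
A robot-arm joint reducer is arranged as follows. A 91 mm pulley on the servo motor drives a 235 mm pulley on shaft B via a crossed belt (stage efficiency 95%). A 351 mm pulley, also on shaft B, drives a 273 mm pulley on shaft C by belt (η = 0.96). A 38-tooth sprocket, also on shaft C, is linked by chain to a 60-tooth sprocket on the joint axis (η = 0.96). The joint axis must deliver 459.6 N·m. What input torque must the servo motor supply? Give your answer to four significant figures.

165.5 N·m

Overall ratio R = 2.5824 × 0.77778 × 1.5789 = 3.1714; overall efficiency η = 0.95 × 0.96 × 0.96 = 0.8755.
Input torque = output torque / (R × η) = 459.6 / (3.1714 × 0.8755) = 165.53 N·m.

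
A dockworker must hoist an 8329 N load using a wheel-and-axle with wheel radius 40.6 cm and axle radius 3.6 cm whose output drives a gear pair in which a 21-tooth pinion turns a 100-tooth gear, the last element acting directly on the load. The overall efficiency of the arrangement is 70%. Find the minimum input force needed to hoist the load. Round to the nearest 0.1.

Wheel-and-axle MA = R/r = 40.6/3.6 = 11.278.
Gear pair MA = 100/21 = 4.7619.
Combined ideal MA = 11.278 × 4.7619 = 53.704.
Actual MA = 53.704 × 0.70 = 37.593.
Effort = load / actual MA = 8329 / 37.593 = 221.56 N.

221.6 N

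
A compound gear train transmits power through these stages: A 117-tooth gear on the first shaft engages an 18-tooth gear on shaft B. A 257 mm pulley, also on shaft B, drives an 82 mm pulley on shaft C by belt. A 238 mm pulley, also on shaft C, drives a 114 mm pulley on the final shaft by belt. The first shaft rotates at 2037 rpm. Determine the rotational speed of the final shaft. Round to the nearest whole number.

gear mesh 18/117 = 0.15385 → 2037/0.15385 = 13240 rpm
belt 82/257 = 0.31907 → 13240/0.31907 = 41498 rpm
belt 114/238 = 0.47899 → 41498/0.47899 = 86635 rpm

86635 rpm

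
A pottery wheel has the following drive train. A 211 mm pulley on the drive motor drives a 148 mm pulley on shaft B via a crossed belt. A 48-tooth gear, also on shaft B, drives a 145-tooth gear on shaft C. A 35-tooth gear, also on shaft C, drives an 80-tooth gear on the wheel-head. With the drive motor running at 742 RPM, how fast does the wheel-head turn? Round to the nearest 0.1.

153.2 RPM

Belt: ratio = 148/211 = 0.70142, so shaft B turns at 742 / 0.70142 = 1057.9 RPM.
Gear mesh: ratio = 145/48 = 3.0208, so shaft C turns at 1057.9 / 3.0208 = 350.19 RPM.
Gear mesh: ratio = 80/35 = 2.2857, so the wheel-head turns at 350.19 / 2.2857 = 153.21 RPM.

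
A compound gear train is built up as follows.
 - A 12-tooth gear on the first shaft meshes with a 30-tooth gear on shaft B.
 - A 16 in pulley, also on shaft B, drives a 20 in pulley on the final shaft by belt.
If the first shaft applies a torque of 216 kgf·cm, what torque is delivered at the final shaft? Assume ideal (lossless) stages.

675 kgf·cm

Gear mesh: ratio = 30/12 = 2.5; torque at shaft B = 216 × 2.5 = 540 kgf·cm.
Belt: ratio = 20/16 = 1.25; torque at the final shaft = 540 × 1.25 = 675 kgf·cm.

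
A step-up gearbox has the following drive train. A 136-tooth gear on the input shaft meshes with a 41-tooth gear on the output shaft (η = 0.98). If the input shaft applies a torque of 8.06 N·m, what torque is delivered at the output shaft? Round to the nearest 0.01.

Gear mesh: ratio = 41/136 = 0.30147; torque at the output shaft = 8.06 × 0.30147 × 0.98 = 2.3813 N·m.

2.38 N·m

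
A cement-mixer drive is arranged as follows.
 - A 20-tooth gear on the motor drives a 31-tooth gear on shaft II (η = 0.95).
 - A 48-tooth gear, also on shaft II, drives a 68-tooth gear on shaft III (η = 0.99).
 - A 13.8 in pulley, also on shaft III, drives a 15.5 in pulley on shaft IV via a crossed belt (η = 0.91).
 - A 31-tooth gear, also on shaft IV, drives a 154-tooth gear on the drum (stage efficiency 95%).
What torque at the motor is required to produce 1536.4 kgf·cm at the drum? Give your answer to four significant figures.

154.2 kgf·cm

Overall ratio R = 1.55 × 1.4167 × 1.1232 × 4.9677 = 12.252; overall efficiency η = 0.95 × 0.99 × 0.91 × 0.95 = 0.8131.
Input torque = output torque / (R × η) = 1536.4 / (12.252 × 0.8131) = 154.23 kgf·cm.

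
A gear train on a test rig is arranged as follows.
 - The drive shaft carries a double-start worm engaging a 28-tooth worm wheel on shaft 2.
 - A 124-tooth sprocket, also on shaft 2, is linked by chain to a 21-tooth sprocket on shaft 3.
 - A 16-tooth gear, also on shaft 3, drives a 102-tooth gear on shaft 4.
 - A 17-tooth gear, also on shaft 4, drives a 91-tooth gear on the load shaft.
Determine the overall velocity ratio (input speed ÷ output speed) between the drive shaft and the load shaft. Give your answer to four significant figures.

Each stage contributes driven/driver: worm 28/2 = 14, chain 21/124 = 0.16935, gear mesh 102/16 = 6.375, gear mesh 91/17 = 5.3529.
Overall: 14 × 0.16935 × 6.375 × 5.3529 = 80.909.

80.91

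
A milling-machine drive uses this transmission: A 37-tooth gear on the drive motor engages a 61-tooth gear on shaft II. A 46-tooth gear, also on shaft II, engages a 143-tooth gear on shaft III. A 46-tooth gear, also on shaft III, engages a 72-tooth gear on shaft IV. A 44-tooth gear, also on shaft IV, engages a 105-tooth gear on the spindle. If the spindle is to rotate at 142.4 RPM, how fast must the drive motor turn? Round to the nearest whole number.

Overall ratio R = 1.6486 × 3.1087 × 1.5652 × 2.3864 = 19.143.
Required input speed = output speed × R = 142.4 × 19.143 = 2726 RPM.

2726 RPM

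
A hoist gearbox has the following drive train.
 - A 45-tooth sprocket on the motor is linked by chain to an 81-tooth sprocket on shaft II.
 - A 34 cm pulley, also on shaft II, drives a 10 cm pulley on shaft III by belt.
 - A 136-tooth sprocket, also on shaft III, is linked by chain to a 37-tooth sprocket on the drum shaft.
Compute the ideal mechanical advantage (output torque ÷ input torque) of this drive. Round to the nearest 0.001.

Each stage contributes driven/driver: chain 81/45 = 1.8, belt 10/34 = 0.29412, chain 37/136 = 0.27206.
Overall: 1.8 × 0.29412 × 0.27206 = 0.14403.

0.144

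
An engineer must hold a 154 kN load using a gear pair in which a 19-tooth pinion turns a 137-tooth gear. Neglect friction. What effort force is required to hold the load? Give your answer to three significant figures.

Gear pair MA = 137/19 = 7.2105.
Effort = load / MA = 154 / 7.2105 = 21.358 kN.

21.4 kN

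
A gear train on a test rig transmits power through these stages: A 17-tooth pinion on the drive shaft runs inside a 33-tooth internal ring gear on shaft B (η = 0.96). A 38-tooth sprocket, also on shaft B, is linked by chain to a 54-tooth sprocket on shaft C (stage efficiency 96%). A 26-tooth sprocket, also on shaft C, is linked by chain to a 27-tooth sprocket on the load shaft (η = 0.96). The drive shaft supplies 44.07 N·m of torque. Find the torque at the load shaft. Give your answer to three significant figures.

internal gear 33/17 = 1.9412 → τ = 44.07·1.9412·0.96 = 82.126 N·m
chain 54/38 = 1.4211 → τ = 82.126·1.4211·0.96 = 112.04 N·m
chain 27/26 = 1.0385 → τ = 112.04·1.0385·0.96 = 111.69 N·m

112 N·m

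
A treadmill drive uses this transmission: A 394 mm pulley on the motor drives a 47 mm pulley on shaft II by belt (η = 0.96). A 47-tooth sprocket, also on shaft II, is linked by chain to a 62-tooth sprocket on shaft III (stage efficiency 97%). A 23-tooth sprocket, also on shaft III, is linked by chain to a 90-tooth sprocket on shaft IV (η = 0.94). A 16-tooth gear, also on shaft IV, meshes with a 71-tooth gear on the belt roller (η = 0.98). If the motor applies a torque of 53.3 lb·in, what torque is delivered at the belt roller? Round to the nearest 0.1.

124.9 lb·in

Belt: ratio = 47/394 = 0.11929; torque at shaft II = 53.3 × 0.11929 × 0.96 = 6.1038 lb·in.
Chain: ratio = 62/47 = 1.3191; torque at shaft III = 6.1038 × 1.3191 × 0.97 = 7.8103 lb·in.
Chain: ratio = 90/23 = 3.913; torque at shaft IV = 7.8103 × 3.913 × 0.94 = 28.728 lb·in.
Gear mesh: ratio = 71/16 = 4.4375; torque at the belt roller = 28.728 × 4.4375 × 0.98 = 124.93 lb·in.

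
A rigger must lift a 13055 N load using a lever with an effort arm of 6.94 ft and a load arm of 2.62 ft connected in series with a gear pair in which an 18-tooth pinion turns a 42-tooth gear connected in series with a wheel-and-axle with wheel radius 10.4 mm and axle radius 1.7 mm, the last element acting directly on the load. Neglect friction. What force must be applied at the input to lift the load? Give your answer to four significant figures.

Lever MA = effort arm / load arm = 6.94/2.62 = 2.6489.
Gear pair MA = 42/18 = 2.3333.
Wheel-and-axle MA = R/r = 10.4/1.7 = 6.1176.
Combined ideal MA = 2.6489 × 2.3333 × 6.1176 = 37.811.
Effort = load / MA = 13055 / 37.811 = 345.27 N.

345.3 N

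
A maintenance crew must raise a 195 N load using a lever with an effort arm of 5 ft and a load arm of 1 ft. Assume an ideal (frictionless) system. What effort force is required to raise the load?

Lever MA = effort arm / load arm = 5/1 = 5.
Effort = load / MA = 195 / 5 = 39 N.

39 N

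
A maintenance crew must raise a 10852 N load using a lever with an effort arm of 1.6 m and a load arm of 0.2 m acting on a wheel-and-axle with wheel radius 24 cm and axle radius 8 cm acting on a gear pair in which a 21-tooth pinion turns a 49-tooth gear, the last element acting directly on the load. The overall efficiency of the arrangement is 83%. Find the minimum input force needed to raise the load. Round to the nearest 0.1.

Lever MA = effort arm / load arm = 1.6/0.2 = 8.
Wheel-and-axle MA = R/r = 24/8 = 3.
Gear pair MA = 49/21 = 2.3333.
Combined ideal MA = 8 × 3 × 2.3333 = 56.
Actual MA = 56 × 0.83 = 46.48.
Effort = load / actual MA = 10852 / 46.48 = 233.48 N.

233.5 N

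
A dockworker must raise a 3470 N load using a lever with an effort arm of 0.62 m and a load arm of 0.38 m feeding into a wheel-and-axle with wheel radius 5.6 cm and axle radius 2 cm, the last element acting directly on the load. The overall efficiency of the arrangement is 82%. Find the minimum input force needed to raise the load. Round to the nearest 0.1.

926.3 N

Lever MA = effort arm / load arm = 0.62/0.38 = 1.6316.
Wheel-and-axle MA = R/r = 5.6/2 = 2.8.
Combined ideal MA = 1.6316 × 2.8 = 4.5684.
Actual MA = 4.5684 × 0.82 = 3.7461.
Effort = load / actual MA = 3470 / 3.7461 = 926.3 N.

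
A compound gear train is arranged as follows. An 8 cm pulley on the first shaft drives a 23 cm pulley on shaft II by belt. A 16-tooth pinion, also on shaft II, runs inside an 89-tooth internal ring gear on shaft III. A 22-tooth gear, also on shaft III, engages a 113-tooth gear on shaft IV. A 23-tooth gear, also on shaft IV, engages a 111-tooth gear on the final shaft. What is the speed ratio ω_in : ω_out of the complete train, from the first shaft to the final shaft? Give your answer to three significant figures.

Each stage contributes driven/driver: belt 23/8 = 2.875, internal gear 89/16 = 5.5625, gear mesh 113/22 = 5.1364, gear mesh 111/23 = 4.8261.
Overall: 2.875 × 5.5625 × 5.1364 × 4.8261 = 396.42.

396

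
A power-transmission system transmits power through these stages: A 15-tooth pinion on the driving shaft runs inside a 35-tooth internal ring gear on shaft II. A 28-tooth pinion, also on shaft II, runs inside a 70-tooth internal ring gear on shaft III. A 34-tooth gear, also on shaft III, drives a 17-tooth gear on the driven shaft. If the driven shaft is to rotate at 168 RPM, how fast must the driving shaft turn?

490 RPM

Overall ratio R = 2.3333 × 2.5 × 0.5 = 2.9167.
Required input speed = output speed × R = 168 × 2.9167 = 490 RPM.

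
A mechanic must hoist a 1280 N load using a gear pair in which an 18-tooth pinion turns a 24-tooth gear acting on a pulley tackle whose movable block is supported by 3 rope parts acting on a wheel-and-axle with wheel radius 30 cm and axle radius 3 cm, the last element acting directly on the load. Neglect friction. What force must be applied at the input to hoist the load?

32 N

Gear pair MA = 24/18 = 1.3333.
Block-and-tackle MA = number of supporting rope parts = 3.
Wheel-and-axle MA = R/r = 30/3 = 10.
Combined ideal MA = 1.3333 × 3 × 10 = 40.
Effort = load / MA = 1280 / 40 = 32 N.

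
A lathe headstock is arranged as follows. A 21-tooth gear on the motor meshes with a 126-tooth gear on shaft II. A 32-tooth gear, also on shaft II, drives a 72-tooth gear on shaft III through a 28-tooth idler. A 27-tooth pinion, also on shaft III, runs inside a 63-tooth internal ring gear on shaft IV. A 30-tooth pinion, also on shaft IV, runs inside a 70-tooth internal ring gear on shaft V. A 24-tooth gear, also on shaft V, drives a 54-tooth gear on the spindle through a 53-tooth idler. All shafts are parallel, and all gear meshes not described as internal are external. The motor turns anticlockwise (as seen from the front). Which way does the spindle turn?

clockwise

the motor → shaft II: external mesh, 1 reversal → CW.
shaft II → shaft III: driver → idler → driven is 2 external meshes, 2 reversals → CW.
shaft III → shaft IV: internal mesh, same direction → CW.
shaft IV → shaft V: internal mesh, same direction → CW.
shaft V → the spindle: driver → idler → driven is 2 external meshes, 2 reversals → CW.
5 reversals in total — an odd number — so the spindle turns opposite to the motor.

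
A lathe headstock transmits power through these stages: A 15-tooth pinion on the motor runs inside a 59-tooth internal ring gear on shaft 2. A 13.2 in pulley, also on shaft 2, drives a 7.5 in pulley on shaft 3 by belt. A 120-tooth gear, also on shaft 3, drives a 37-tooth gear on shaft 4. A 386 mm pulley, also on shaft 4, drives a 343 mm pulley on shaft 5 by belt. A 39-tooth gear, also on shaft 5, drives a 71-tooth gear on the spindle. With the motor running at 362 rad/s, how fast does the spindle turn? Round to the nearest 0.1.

Internal gear: ratio = 59/15 = 3.9333, so shaft 2 turns at 362 / 3.9333 = 92.034 rad/s.
Belt: ratio = 7.5/13.2 = 0.56818, so shaft 3 turns at 92.034 / 0.56818 = 161.98 rad/s.
Gear mesh: ratio = 37/120 = 0.30833, so shaft 4 turns at 161.98 / 0.30833 = 525.34 rad/s.
Belt: ratio = 343/386 = 0.8886, so shaft 5 turns at 525.34 / 0.8886 = 591.2 rad/s.
Gear mesh: ratio = 71/39 = 1.8205, so the spindle turns at 591.2 / 1.8205 = 324.74 rad/s.

324.7 rad/s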